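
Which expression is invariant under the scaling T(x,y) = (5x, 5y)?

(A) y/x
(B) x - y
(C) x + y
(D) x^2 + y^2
A

Under the uniform scaling T(x,y) = (5x, 5y):
Substitute the transformed coordinates into each option and compare with the original:
(A) y/x  ->  (5y)/(5x) = y/x   [equals y/x: invariant]
(B) x - y  ->  (5x) - (5y) = 5x - 5y   [differs from x - y: not invariant]
(C) x + y  ->  (5x) + (5y) = 5x + 5y   [differs from x + y: not invariant]
(D) x^2 + y^2  ->  (5x)^2 + (5y)^2 = 25x^2 + 25y^2   [differs from x^2 + y^2: not invariant]

Only option (A), y/x, is unchanged by the transformation.
The common factor 5 cancels in a ratio of coordinates, while sums, products and sums of squares pick up factors of 5 or 25.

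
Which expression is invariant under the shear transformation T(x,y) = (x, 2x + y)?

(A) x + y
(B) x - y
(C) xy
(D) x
D

Under the shear T(x,y) = (x, 2x + y):
Substitute the transformed coordinates into each option and compare with the original:
(A) x + y  ->  (x) + (2x + y) = 3x + y   [differs from x + y: not invariant]
(B) x - y  ->  (x) - (2x + y) = -x - y   [differs from x - y: not invariant]
(C) xy  ->  (x)(2x + y) = 2x^2 + xy   [differs from xy: not invariant]
(D) x  ->  (x) = x   [equals x: invariant]

Only option (D), x, is unchanged by the transformation.
A vertical shear moves points parallel to the y-axis, so the x-coordinate (and any function of x alone) is unchanged.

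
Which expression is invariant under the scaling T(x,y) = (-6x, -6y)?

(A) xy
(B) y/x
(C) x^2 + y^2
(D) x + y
B

Under the uniform scaling T(x,y) = (-6x, -6y):
Substitute the transformed coordinates into each option and compare with the original:
(A) xy  ->  (-6x)(-6y) = 36xy   [differs from xy: not invariant]
(B) y/x  ->  (-6y)/(-6x) = y/x   [equals y/x: invariant]
(C) x^2 + y^2  ->  (-6x)^2 + (-6y)^2 = 36x^2 + 36y^2   [differs from x^2 + y^2: not invariant]
(D) x + y  ->  (-6x) + (-6y) = -6x - 6y   [differs from x + y: not invariant]

Only option (B), y/x, is unchanged by the transformation.
The common factor -6 cancels in a ratio of coordinates, while sums, products and sums of squares pick up factors of -6 or 36.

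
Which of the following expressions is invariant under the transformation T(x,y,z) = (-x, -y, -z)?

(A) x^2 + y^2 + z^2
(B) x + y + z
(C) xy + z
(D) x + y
A

Apply T(x,y,z) = (-x, -y, -z) to each option, i.e. replace (x, y, z) by the transformed coordinates.
Substitute the transformed coordinates into each option and compare with the original:
(A) x^2 + y^2 + z^2  ->  (-x)^2 + (-y)^2 + (-z)^2 = x^2 + y^2 + z^2   [equals x^2 + y^2 + z^2: invariant]
(B) x + y + z  ->  (-x) + (-y) + (-z) = -x - y - z   [differs from x + y + z: not invariant]
(C) xy + z  ->  (-x)(-y) + (-z) = xy - z   [differs from xy + z: not invariant]
(D) x + y  ->  (-x) + (-y) = -x - y   [differs from x + y: not invariant]

Only option (A), x^2 + y^2 + z^2, is unchanged by the transformation.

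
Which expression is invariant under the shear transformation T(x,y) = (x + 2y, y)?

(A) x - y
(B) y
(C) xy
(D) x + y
B

Under the shear T(x,y) = (x + 2y, y):
Substitute the transformed coordinates into each option and compare with the original:
(A) x - y  ->  (x + 2y) - (y) = x + y   [differs from x - y: not invariant]
(B) y  ->  (y) = y   [equals y: invariant]
(C) xy  ->  (x + 2y)(y) = xy + 2y^2   [differs from xy: not invariant]
(D) x + y  ->  (x + 2y) + (y) = x + 3y   [differs from x + y: not invariant]

Only option (B), y, is unchanged by the transformation.
A horizontal shear moves points parallel to the x-axis, so the y-coordinate (and any function of y alone) is unchanged.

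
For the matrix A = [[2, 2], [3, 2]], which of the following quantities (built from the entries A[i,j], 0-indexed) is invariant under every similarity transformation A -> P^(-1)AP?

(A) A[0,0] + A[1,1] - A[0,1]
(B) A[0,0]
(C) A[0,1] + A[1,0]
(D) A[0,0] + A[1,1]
D

A[0,0] + A[1,1] is the trace of A. By the cyclic property of the trace, tr(P^(-1)AP) = tr(APP^(-1)) = tr(A), so it is the same for every matrix similar to A.

The other combinations are not similarity invariants. For example, take P = [[1, 2], [0, 1]] (det P = 1), so P^(-1) = [[1, -2], [0, 1]] and
B = P^(-1)AP = [[-4, -10], [3, 8]].
Evaluating each option on A and on B:
(A) A[0,0] + A[1,1] - A[0,1]: 2 for A, 14 for B -> changes
(B) A[0,0]: 2 for A, -4 for B -> changes
(C) A[0,1] + A[1,0]: 5 for A, -7 for B -> changes
(D) A[0,0] + A[1,1]: 4 for A, 4 for B -> unchanged

Only (D) A[0,0] + A[1,1] = 4 survives (and it does so for every P, not just this one), so it is the invariant.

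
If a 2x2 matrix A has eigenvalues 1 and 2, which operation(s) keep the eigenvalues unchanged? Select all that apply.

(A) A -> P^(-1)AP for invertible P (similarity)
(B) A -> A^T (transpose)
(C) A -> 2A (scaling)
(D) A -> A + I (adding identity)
A and B

Eigenvalues are preserved by:
1. Similarity transformations: A -> P^(-1)AP (same characteristic polynomial)
2. Transpose: A^T has the same eigenvalues as A

Eigenvalues are NOT preserved by:
- Adding identity: eigenvalues become 1+1, 2+1
- Scaling: eigenvalues become 2, 4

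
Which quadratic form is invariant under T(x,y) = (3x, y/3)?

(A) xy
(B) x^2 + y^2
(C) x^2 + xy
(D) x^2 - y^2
A

T multiplies x by 3 and divides y by 3.
Substitute the transformed coordinates into each option and compare with the original:
(A) xy  ->  (3x)(y/3) = xy   [equals xy: invariant]
(B) x^2 + y^2  ->  (3x)^2 + (y/3)^2 = 9x^2 + y^2/9   [differs from x^2 + y^2: not invariant]
(C) x^2 + xy  ->  (3x)^2 + (3x)(y/3) = 9x^2 + xy   [differs from x^2 + xy: not invariant]
(D) x^2 - y^2  ->  (3x)^2 - (y/3)^2 = 9x^2 - y^2/9   [differs from x^2 - y^2: not invariant]

Only option (A), xy, is unchanged by the transformation.
The factors 3 and 1/3 cancel only in the pure product xy.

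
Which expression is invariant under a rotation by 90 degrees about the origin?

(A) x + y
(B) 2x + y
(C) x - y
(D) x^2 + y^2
D

A rotation by 90 degrees sends (x, y) to (-y, x).
Substitute the transformed coordinates into each option and compare with the original:
(A) x + y  ->  (-y) + (x) = x - y   [differs from x + y: not invariant]
(B) 2x + y  ->  2(-y) + (x) = x - 2y   [differs from 2x + y: not invariant]
(C) x - y  ->  (-y) - (x) = -x - y   [differs from x - y: not invariant]
(D) x^2 + y^2  ->  (-y)^2 + (x)^2 = x^2 + y^2   [equals x^2 + y^2: invariant]

Only option (D), x^2 + y^2, is unchanged by the transformation.
Geometrically, x^2 + y^2 is the squared distance from the origin, which every rotation about the origin preserves.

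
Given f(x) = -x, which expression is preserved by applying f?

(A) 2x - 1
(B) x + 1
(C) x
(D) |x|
D

For f(x) = -x:
Applying f replaces x by -x. Since |-x| = |x|, the absolute value is unchanged by f, whereas x -> -x, 2x - 1 -> -2x - 1 and x + 1 -> -x + 1 all change.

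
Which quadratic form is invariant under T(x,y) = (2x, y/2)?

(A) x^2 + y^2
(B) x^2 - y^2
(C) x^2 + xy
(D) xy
D

T multiplies x by 2 and divides y by 2.
Substitute the transformed coordinates into each option and compare with the original:
(A) x^2 + y^2  ->  (2x)^2 + (y/2)^2 = 4x^2 + y^2/4   [differs from x^2 + y^2: not invariant]
(B) x^2 - y^2  ->  (2x)^2 - (y/2)^2 = 4x^2 - y^2/4   [differs from x^2 - y^2: not invariant]
(C) x^2 + xy  ->  (2x)^2 + (2x)(y/2) = 4x^2 + xy   [differs from x^2 + xy: not invariant]
(D) xy  ->  (2x)(y/2) = xy   [equals xy: invariant]

Only option (D), xy, is unchanged by the transformation.
The factors 2 and 1/2 cancel only in the pure product xy.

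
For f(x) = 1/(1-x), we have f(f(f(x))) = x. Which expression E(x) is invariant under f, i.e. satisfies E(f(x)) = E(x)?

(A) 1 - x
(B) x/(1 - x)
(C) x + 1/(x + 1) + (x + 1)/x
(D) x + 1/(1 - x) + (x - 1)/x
D

Replace x by f(x) = 1/(1 - x) in each option and simplify. As a quick numerical cross-check, also compare E(5) with E(f(5)) = E(-1/4).

(A) 1 - x  ->  1 - (1/(1 - x)) = x/(x - 1); check: E(5) = -4 but E(-1/4) = 5/4.   [not invariant]
(B) x/(1 - x)  ->  (1/(1 - x))/(1 - (1/(1 - x))) = -1/x; check: E(5) = -5/4 but E(-1/4) = -1/5.   [not invariant]
(C) x + 1/(x + 1) + (x + 1)/x  ->  (1/(1 - x)) + 1/((1/(1 - x)) + 1) + ((1/(1 - x)) + 1)/(1/(1 - x)) = (-x^3 + 6x^2 - 11x + 7)/(x^2 - 3x + 2); check: E(5) = 191/30 but E(-1/4) = -23/12.   [not invariant]
(D) x + 1/(1 - x) + (x - 1)/x  ->  (1/(1 - x)) + 1/(1 - (1/(1 - x))) + ((1/(1 - x)) - 1)/(1/(1 - x)), which simplifies back to x + 1/(1 - x) + (x - 1)/x; check: E(5) = 111/20, E(-1/4) = 111/20.   [invariant]

Only (D) is unchanged. Indeed f(f(x)) = 1/(1 - 1/(1-x)) = (1-x)/(-x) = (x-1)/x, so E(x) = x + f(x) + f(f(x)) is the sum over the whole 3-cycle; applying f just permutes the three terms cyclically (x -> f(x) -> f(f(x)) -> x), leaving the sum unchanged.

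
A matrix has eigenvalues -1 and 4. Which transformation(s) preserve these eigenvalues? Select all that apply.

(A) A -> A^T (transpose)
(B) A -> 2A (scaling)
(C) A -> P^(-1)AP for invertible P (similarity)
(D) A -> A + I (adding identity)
A and C

Eigenvalues are preserved by:
1. Similarity transformations: A -> P^(-1)AP (same characteristic polynomial)
2. Transpose: A^T has the same eigenvalues as A

Eigenvalues are NOT preserved by:
- Adding identity: eigenvalues become -1+1, 4+1
- Scaling: eigenvalues become -2, 8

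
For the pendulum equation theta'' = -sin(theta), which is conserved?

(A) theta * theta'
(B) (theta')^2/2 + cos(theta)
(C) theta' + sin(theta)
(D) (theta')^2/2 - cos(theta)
D

A first integral I satisfies dI/dt = 0 along every solution. Differentiate each option and use the equation of motion:
(A) d/dt[theta * theta'] = (theta')^2 + theta theta'' = (theta')^2 - theta sin(theta), not identically 0
(B) d/dt[(theta')^2/2 + cos(theta)] = theta' theta'' - sin(theta) theta' = -2 theta' sin(theta), not identically 0
(C) d/dt[theta' + sin(theta)] = theta'' + cos(theta) theta' = -sin(theta) + theta' cos(theta), not identically 0
(D) d/dt[(theta')^2/2 - cos(theta)] = theta' theta'' + sin(theta) theta' = theta'(-sin(theta)) + theta' sin(theta) = 0

Only (D) has zero time-derivative. This is the total energy: kinetic (theta')^2/2 plus potential -cos(theta).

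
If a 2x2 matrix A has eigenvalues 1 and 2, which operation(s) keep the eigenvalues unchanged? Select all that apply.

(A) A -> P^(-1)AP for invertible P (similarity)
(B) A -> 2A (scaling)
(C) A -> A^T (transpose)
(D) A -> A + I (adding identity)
A and C

Eigenvalues are preserved by:
1. Similarity transformations: A -> P^(-1)AP (same characteristic polynomial)
2. Transpose: A^T has the same eigenvalues as A

Eigenvalues are NOT preserved by:
- Adding identity: eigenvalues become 1+1, 2+1
- Scaling: eigenvalues become 2, 4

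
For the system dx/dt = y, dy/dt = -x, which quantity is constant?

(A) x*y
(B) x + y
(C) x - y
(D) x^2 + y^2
D

A first integral I satisfies dI/dt = 0 along every solution. Differentiate each option and use the equation of motion:
(A) d/dt[x*y] = (dx/dt)y + x(dy/dt) = y^2 - x^2, not identically 0
(B) d/dt[x + y] = y + (-x) = y - x, not identically 0
(C) d/dt[x - y] = y - (-x) = x + y, not identically 0
(D) d/dt[x^2 + y^2] = 2x*dx/dt + 2y*dy/dt = 2x*y + 2y*(-x) = 0

Only (D) has zero time-derivative. So x^2 + y^2 (the squared radius; trajectories are circles) is the conserved quantity.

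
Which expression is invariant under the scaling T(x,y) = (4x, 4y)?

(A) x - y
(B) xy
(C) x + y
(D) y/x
D

Under the uniform scaling T(x,y) = (4x, 4y):
Substitute the transformed coordinates into each option and compare with the original:
(A) x - y  ->  (4x) - (4y) = 4x - 4y   [differs from x - y: not invariant]
(B) xy  ->  (4x)(4y) = 16xy   [differs from xy: not invariant]
(C) x + y  ->  (4x) + (4y) = 4x + 4y   [differs from x + y: not invariant]
(D) y/x  ->  (4y)/(4x) = y/x   [equals y/x: invariant]

Only option (D), y/x, is unchanged by the transformation.
The common factor 4 cancels in a ratio of coordinates, while sums, products and sums of squares pick up factors of 4 or 16.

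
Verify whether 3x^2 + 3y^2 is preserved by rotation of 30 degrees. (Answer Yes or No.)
Yes

Applying rotation by 30 degrees: x' = x*cos(30 degrees) - y*sin(30 degrees) = sqrt(3)x/2 - y/2, y' = x*sin(30 degrees) + y*cos(30 degrees) = x/2 + sqrt(3)y/2

Substituting into 3x^2 + 3y^2:
3(sqrt(3)x/2 - y/2)^2 + 3(x/2 + sqrt(3)y/2)^2
= 3x^2 + 3y^2

This equals the original expression 3x^2 + 3y^2, so it IS invariant.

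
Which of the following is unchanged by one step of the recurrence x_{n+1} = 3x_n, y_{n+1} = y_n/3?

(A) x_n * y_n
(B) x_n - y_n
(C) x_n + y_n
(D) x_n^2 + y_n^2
A

For the recurrence x_{n+1} = 3x_n, y_{n+1} = y_n/3:

x_{n+1} * y_{n+1} = (3x_n) * (y_n/3) = x_n * y_n
The product is conserved.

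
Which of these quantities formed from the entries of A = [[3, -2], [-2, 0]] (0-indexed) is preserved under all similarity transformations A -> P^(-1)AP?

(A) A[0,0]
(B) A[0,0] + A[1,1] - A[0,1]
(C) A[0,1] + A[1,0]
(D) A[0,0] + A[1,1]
D

A[0,0] + A[1,1] is the trace of A. By the cyclic property of the trace, tr(P^(-1)AP) = tr(APP^(-1)) = tr(A), so it is the same for every matrix similar to A.

The other combinations are not similarity invariants. For example, take P = [[2, 1], [1, 1]] (det P = 1), so P^(-1) = [[1, -1], [-1, 2]] and
B = P^(-1)AP = [[8, 3], [-12, -5]].
Evaluating each option on A and on B:
(A) A[0,0]: 3 for A, 8 for B -> changes
(B) A[0,0] + A[1,1] - A[0,1]: 5 for A, 0 for B -> changes
(C) A[0,1] + A[1,0]: -4 for A, -9 for B -> changes
(D) A[0,0] + A[1,1]: 3 for A, 3 for B -> unchanged

Only (D) A[0,0] + A[1,1] = 3 survives (and it does so for every P, not just this one), so it is the invariant.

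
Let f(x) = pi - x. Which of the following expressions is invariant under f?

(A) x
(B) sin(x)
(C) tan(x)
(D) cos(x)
B

For f(x) = pi - x:
sin(pi - x) = sin(x), so sine is invariant under this transformation.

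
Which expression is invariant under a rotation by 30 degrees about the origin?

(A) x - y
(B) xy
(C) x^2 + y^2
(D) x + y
C

A rotation by 30 degrees sends (x, y) to (sqrt(3)x/2 - y/2, x/2 + sqrt(3)y/2).
Substitute the transformed coordinates into each option and compare with the original:
(A) x - y  ->  (sqrt(3)x/2 - y/2) - (x/2 + sqrt(3)y/2) = -x/2 + sqrt(3)x/2 - sqrt(3)y/2 - y/2   [differs from x - y: not invariant]
(B) xy  ->  (sqrt(3)x/2 - y/2)(x/2 + sqrt(3)y/2) = sqrt(3)x^2/4 + xy/2 - sqrt(3)y^2/4   [differs from xy: not invariant]
(C) x^2 + y^2  ->  (sqrt(3)x/2 - y/2)^2 + (x/2 + sqrt(3)y/2)^2 = x^2 + y^2   [equals x^2 + y^2: invariant]
(D) x + y  ->  (sqrt(3)x/2 - y/2) + (x/2 + sqrt(3)y/2) = x/2 + sqrt(3)x/2 - y/2 + sqrt(3)y/2   [differs from x + y: not invariant]

Only option (C), x^2 + y^2, is unchanged by the transformation.
Geometrically, x^2 + y^2 is the squared distance from the origin, which every rotation about the origin preserves.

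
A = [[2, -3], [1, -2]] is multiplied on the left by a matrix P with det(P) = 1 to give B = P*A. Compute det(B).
-1

By the multiplicative property of determinants, det(B) = det(P*A) = det(P) * det(A) = det(A),
so the determinant is invariant under multiplication by any determinant-1 matrix; we just need det(A).

det(A) = (2)(-2) - (-3)(1) = -4 - (-3) = -1

Therefore det(B) = 1 * (-1) = -1.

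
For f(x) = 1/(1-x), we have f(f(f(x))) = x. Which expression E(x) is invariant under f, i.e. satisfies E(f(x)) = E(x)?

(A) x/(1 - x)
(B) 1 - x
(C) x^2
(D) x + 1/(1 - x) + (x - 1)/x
D

Replace x by f(x) = 1/(1 - x) in each option and simplify. As a quick numerical cross-check, also compare E(3) with E(f(3)) = E(-1/2).

(A) x/(1 - x)  ->  (1/(1 - x))/(1 - (1/(1 - x))) = -1/x; check: E(3) = -3/2 but E(-1/2) = -1/3.   [not invariant]
(B) 1 - x  ->  1 - (1/(1 - x)) = x/(x - 1); check: E(3) = -2 but E(-1/2) = 3/2.   [not invariant]
(C) x^2  ->  (1/(1 - x))^2 = (x - 1)^(-2); check: E(3) = 9 but E(-1/2) = 1/4.   [not invariant]
(D) x + 1/(1 - x) + (x - 1)/x  ->  (1/(1 - x)) + 1/(1 - (1/(1 - x))) + ((1/(1 - x)) - 1)/(1/(1 - x)), which simplifies back to x + 1/(1 - x) + (x - 1)/x; check: E(3) = 19/6, E(-1/2) = 19/6.   [invariant]

Only (D) is unchanged. Indeed f(f(x)) = 1/(1 - 1/(1-x)) = (1-x)/(-x) = (x-1)/x, so E(x) = x + f(x) + f(f(x)) is the sum over the whole 3-cycle; applying f just permutes the three terms cyclically (x -> f(x) -> f(f(x)) -> x), leaving the sum unchanged.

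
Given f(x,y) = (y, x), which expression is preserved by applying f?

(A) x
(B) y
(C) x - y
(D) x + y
D

For f(x,y) = (y, x):
After applying f: x' = y, y' = x. So x' + y' = y + x = x + y.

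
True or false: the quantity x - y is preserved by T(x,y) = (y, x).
False

Substitute T(x,y) = (y, x) into the expression and compare with the original.

Original: x - y
After applying T: (y) - (x) = -x + y

This differs from the original x - y (difference: -2x + 2y), so the expression is NOT invariant.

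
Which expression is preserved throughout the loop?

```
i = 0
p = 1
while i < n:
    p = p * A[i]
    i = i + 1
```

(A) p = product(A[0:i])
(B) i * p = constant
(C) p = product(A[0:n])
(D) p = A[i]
A

A loop invariant must hold before the first iteration and be re-established by every execution of the body.

(A) p = product(A[0:i]): Initially i = 0 and p = 1 = product of the empty slice A[0:0]. If p = product(A[0:i]) holds at the top of an iteration, the body sets p to product(A[0:i]) * A[i] = product(A[0:i+1]) and then i to i+1, so the property is restored. At exit i = n, giving p = product(A[0:n]).

The other options fail:
(B) i * p = constant: initially i * p = 0, but after one iteration it is 1 * A[0], which is nonzero in general.
(C) p = product(A[0:n]): false before the loop (p = 1, not the full product) -- it only becomes true at exit.
(D) p = A[i]: after the first iteration p = A[0] but i = 1; in general p is a product of several elements, not a single one.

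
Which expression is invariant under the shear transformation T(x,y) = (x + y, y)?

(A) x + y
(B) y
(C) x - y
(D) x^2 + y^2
B

Under the shear T(x,y) = (x + y, y):
Substitute the transformed coordinates into each option and compare with the original:
(A) x + y  ->  (x + y) + (y) = x + 2y   [differs from x + y: not invariant]
(B) y  ->  (y) = y   [equals y: invariant]
(C) x - y  ->  (x + y) - (y) = x   [differs from x - y: not invariant]
(D) x^2 + y^2  ->  (x + y)^2 + (y)^2 = x^2 + 2xy + 2y^2   [differs from x^2 + y^2: not invariant]

Only option (B), y, is unchanged by the transformation.
A horizontal shear moves points parallel to the x-axis, so the y-coordinate (and any function of y alone) is unchanged.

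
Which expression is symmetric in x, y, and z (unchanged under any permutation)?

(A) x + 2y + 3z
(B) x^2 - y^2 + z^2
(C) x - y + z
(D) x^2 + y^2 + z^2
D

A symmetric expression is unchanged when the variables are permuted; here the transformation to test is the swap (x, y) -> (y, x).
A symmetric expression must survive every permutation; the single swap x <-> y already eliminates the distractors, and the keyed expression is also unchanged by x <-> z and y <-> z (each variable enters it in exactly the same way).
Substitute the transformed coordinates into each option and compare with the original:
(A) x + 2y + 3z  ->  (y) + 2(x) + 3z = 2x + y + 3z   [differs from x + 2y + 3z: not invariant]
(B) x^2 - y^2 + z^2  ->  (y)^2 - (x)^2 + z^2 = -x^2 + y^2 + z^2   [differs from x^2 - y^2 + z^2: not invariant]
(C) x - y + z  ->  (y) - (x) + z = -x + y + z   [differs from x - y + z: not invariant]
(D) x^2 + y^2 + z^2  ->  (y)^2 + (x)^2 + z^2 = x^2 + y^2 + z^2   [equals x^2 + y^2 + z^2: invariant]

Only option (D), x^2 + y^2 + z^2, is unchanged by the transformation.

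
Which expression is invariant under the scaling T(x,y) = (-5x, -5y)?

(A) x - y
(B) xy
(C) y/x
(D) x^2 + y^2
C

Under the uniform scaling T(x,y) = (-5x, -5y):
Substitute the transformed coordinates into each option and compare with the original:
(A) x - y  ->  (-5x) - (-5y) = -5x + 5y   [differs from x - y: not invariant]
(B) xy  ->  (-5x)(-5y) = 25xy   [differs from xy: not invariant]
(C) y/x  ->  (-5y)/(-5x) = y/x   [equals y/x: invariant]
(D) x^2 + y^2  ->  (-5x)^2 + (-5y)^2 = 25x^2 + 25y^2   [differs from x^2 + y^2: not invariant]

Only option (C), y/x, is unchanged by the transformation.
The common factor -5 cancels in a ratio of coordinates, while sums, products and sums of squares pick up factors of -5 or 25.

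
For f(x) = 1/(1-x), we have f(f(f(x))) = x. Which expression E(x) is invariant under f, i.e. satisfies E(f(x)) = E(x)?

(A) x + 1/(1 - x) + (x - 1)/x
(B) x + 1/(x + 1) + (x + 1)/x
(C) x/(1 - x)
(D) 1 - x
A

Replace x by f(x) = 1/(1 - x) in each option and simplify. As a quick numerical cross-check, also compare E(3) with E(f(3)) = E(-1/2).

(A) x + 1/(1 - x) + (x - 1)/x  ->  (1/(1 - x)) + 1/(1 - (1/(1 - x))) + ((1/(1 - x)) - 1)/(1/(1 - x)), which simplifies back to x + 1/(1 - x) + (x - 1)/x; check: E(3) = 19/6, E(-1/2) = 19/6.   [invariant]
(B) x + 1/(x + 1) + (x + 1)/x  ->  (1/(1 - x)) + 1/((1/(1 - x)) + 1) + ((1/(1 - x)) + 1)/(1/(1 - x)) = (-x^3 + 6x^2 - 11x + 7)/(x^2 - 3x + 2); check: E(3) = 55/12 but E(-1/2) = 1/2.   [not invariant]
(C) x/(1 - x)  ->  (1/(1 - x))/(1 - (1/(1 - x))) = -1/x; check: E(3) = -3/2 but E(-1/2) = -1/3.   [not invariant]
(D) 1 - x  ->  1 - (1/(1 - x)) = x/(x - 1); check: E(3) = -2 but E(-1/2) = 3/2.   [not invariant]

Only (A) is unchanged. Indeed f(f(x)) = 1/(1 - 1/(1-x)) = (1-x)/(-x) = (x-1)/x, so E(x) = x + f(x) + f(f(x)) is the sum over the whole 3-cycle; applying f just permutes the three terms cyclically (x -> f(x) -> f(f(x)) -> x), leaving the sum unchanged.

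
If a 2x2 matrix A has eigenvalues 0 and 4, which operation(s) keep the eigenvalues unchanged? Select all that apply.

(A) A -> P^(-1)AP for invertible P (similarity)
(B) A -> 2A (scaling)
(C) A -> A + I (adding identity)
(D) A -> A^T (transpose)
A and D

Eigenvalues are preserved by:
1. Similarity transformations: A -> P^(-1)AP (same characteristic polynomial)
2. Transpose: A^T has the same eigenvalues as A

Eigenvalues are NOT preserved by:
- Adding identity: eigenvalues become 0+1, 4+1
- Scaling: eigenvalues become 0, 8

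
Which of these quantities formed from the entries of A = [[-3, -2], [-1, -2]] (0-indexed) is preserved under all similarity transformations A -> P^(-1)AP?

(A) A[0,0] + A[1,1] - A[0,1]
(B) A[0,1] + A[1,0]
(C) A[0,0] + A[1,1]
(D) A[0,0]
C

A[0,0] + A[1,1] is the trace of A. By the cyclic property of the trace, tr(P^(-1)AP) = tr(APP^(-1)) = tr(A), so it is the same for every matrix similar to A.

The other combinations are not similarity invariants. For example, take P = [[1, -1], [0, 1]] (det P = 1), so P^(-1) = [[1, 1], [0, 1]] and
B = P^(-1)AP = [[-4, 0], [-1, -1]].
Evaluating each option on A and on B:
(A) A[0,0] + A[1,1] - A[0,1]: -3 for A, -5 for B -> changes
(B) A[0,1] + A[1,0]: -3 for A, -1 for B -> changes
(C) A[0,0] + A[1,1]: -5 for A, -5 for B -> unchanged
(D) A[0,0]: -3 for A, -4 for B -> changes

Only (C) A[0,0] + A[1,1] = -5 survives (and it does so for every P, not just this one), so it is the invariant.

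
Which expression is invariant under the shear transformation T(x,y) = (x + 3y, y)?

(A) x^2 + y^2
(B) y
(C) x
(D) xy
B

Under the shear T(x,y) = (x + 3y, y):
Substitute the transformed coordinates into each option and compare with the original:
(A) x^2 + y^2  ->  (x + 3y)^2 + (y)^2 = x^2 + 6xy + 10y^2   [differs from x^2 + y^2: not invariant]
(B) y  ->  (y) = y   [equals y: invariant]
(C) x  ->  (x + 3y) = x + 3y   [differs from x: not invariant]
(D) xy  ->  (x + 3y)(y) = xy + 3y^2   [differs from xy: not invariant]

Only option (B), y, is unchanged by the transformation.
A horizontal shear moves points parallel to the x-axis, so the y-coordinate (and any function of y alone) is unchanged.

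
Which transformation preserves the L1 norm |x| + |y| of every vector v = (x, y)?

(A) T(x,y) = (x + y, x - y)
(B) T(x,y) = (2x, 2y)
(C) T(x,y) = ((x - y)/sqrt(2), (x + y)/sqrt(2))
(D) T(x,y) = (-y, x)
D

A transformation preserves a norm if ||T(v)|| = ||v|| for every v; a single vector where the norm changes rules an option out.

(A) T(x,y) = (x + y, x - y): v = (1, 0) has norm |1| + |0| = 1, but T(v) = (1, 1) has norm 2 -- not preserved.
(B) T(x,y) = (2x, 2y): v = (1, 0) has norm |1| + |0| = 1, but T(v) = (2, 0) has norm 2 -- not preserved.
(C) T(x,y) = ((x - y)/sqrt(2), (x + y)/sqrt(2)): v = (1, 0) has norm |1| + |0| = 1, but T(v) = (sqrt(2)/2, sqrt(2)/2) has norm sqrt(2) -- not preserved.
(D) T(x,y) = (-y, x): preserves the norm -- it only permutes the coordinates and/or flips signs, which leaves |x| + |y| unchanged.

Therefore the answer is (D).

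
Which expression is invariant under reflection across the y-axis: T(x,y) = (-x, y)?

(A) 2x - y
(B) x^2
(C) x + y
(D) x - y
B

The map is reflection across the y-axis: T(x,y) = (-x, y).
Substitute the transformed coordinates into each option and compare with the original:
(A) 2x - y  ->  2(-x) - (y) = -2x - y   [differs from 2x - y: not invariant]
(B) x^2  ->  (-x)^2 = x^2   [equals x^2: invariant]
(C) x + y  ->  (-x) + (y) = -x + y   [differs from x + y: not invariant]
(D) x - y  ->  (-x) - (y) = -x - y   [differs from x - y: not invariant]

Only option (B), x^2, is unchanged by the transformation.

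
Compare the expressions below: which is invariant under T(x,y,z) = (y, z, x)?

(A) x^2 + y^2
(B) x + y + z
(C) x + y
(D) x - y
B

Apply T(x,y,z) = (y, z, x) to each option, i.e. replace (x, y, z) by the transformed coordinates.
Substitute the transformed coordinates into each option and compare with the original:
(A) x^2 + y^2  ->  (y)^2 + (z)^2 = y^2 + z^2   [differs from x^2 + y^2: not invariant]
(B) x + y + z  ->  (y) + (z) + (x) = x + y + z   [equals x + y + z: invariant]
(C) x + y  ->  (y) + (z) = y + z   [differs from x + y: not invariant]
(D) x - y  ->  (y) - (z) = y - z   [differs from x - y: not invariant]

Only option (B), x + y + z, is unchanged by the transformation.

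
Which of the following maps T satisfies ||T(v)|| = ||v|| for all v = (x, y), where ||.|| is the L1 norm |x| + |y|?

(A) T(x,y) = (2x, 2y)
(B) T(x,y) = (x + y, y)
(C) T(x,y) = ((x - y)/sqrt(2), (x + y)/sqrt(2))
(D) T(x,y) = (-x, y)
D

A transformation preserves a norm if ||T(v)|| = ||v|| for every v; a single vector where the norm changes rules an option out.

(A) T(x,y) = (2x, 2y): v = (1, 0) has norm |1| + |0| = 1, but T(v) = (2, 0) has norm 2 -- not preserved.
(B) T(x,y) = (x + y, y): v = (0, 1) has norm |0| + |1| = 1, but T(v) = (1, 1) has norm 2 -- not preserved.
(C) T(x,y) = ((x - y)/sqrt(2), (x + y)/sqrt(2)): v = (1, 0) has norm |1| + |0| = 1, but T(v) = (sqrt(2)/2, sqrt(2)/2) has norm sqrt(2) -- not preserved.
(D) T(x,y) = (-x, y): preserves the norm -- it only permutes the coordinates and/or flips signs, which leaves |x| + |y| unchanged.

Therefore the answer is (D).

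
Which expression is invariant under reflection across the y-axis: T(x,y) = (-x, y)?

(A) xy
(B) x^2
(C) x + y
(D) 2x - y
B

The map is reflection across the y-axis: T(x,y) = (-x, y).
Substitute the transformed coordinates into each option and compare with the original:
(A) xy  ->  (-x)(y) = -xy   [differs from xy: not invariant]
(B) x^2  ->  (-x)^2 = x^2   [equals x^2: invariant]
(C) x + y  ->  (-x) + (y) = -x + y   [differs from x + y: not invariant]
(D) 2x - y  ->  2(-x) - (y) = -2x - y   [differs from 2x - y: not invariant]

Only option (B), x^2, is unchanged by the transformation.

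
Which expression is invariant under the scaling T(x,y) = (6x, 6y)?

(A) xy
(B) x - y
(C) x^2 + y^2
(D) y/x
D

Under the uniform scaling T(x,y) = (6x, 6y):
Substitute the transformed coordinates into each option and compare with the original:
(A) xy  ->  (6x)(6y) = 36xy   [differs from xy: not invariant]
(B) x - y  ->  (6x) - (6y) = 6x - 6y   [differs from x - y: not invariant]
(C) x^2 + y^2  ->  (6x)^2 + (6y)^2 = 36x^2 + 36y^2   [differs from x^2 + y^2: not invariant]
(D) y/x  ->  (6y)/(6x) = y/x   [equals y/x: invariant]

Only option (D), y/x, is unchanged by the transformation.
The common factor 6 cancels in a ratio of coordinates, while sums, products and sums of squares pick up factors of 6 or 36.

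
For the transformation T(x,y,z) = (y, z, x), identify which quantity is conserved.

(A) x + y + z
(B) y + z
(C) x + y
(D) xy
A

Apply T(x,y,z) = (y, z, x) to each option, i.e. replace (x, y, z) by the transformed coordinates.
Substitute the transformed coordinates into each option and compare with the original:
(A) x + y + z  ->  (y) + (z) + (x) = x + y + z   [equals x + y + z: invariant]
(B) y + z  ->  (z) + (x) = x + z   [differs from y + z: not invariant]
(C) x + y  ->  (y) + (z) = y + z   [differs from x + y: not invariant]
(D) xy  ->  (y)(z) = yz   [differs from xy: not invariant]

Only option (A), x + y + z, is unchanged by the transformation.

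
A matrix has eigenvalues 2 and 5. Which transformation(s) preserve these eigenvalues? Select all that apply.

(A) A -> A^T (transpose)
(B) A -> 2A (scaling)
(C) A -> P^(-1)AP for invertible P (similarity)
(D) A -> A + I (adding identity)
A and C

Eigenvalues are preserved by:
1. Similarity transformations: A -> P^(-1)AP (same characteristic polynomial)
2. Transpose: A^T has the same eigenvalues as A

Eigenvalues are NOT preserved by:
- Adding identity: eigenvalues become 2+1, 5+1
- Scaling: eigenvalues become 4, 10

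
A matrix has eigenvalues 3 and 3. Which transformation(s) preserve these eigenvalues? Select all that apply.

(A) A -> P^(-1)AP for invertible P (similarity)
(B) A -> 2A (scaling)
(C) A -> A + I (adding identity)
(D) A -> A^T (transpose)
A and D

Eigenvalues are preserved by:
1. Similarity transformations: A -> P^(-1)AP (same characteristic polynomial)
2. Transpose: A^T has the same eigenvalues as A

Eigenvalues are NOT preserved by:
- Adding identity: eigenvalues become 3+1, 3+1
- Scaling: eigenvalues become 6, 6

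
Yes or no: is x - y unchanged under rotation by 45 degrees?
No

Applying rotation by 45 degrees: x' = x*cos(45 degrees) - y*sin(45 degrees) = sqrt(2)x/2 - sqrt(2)y/2, y' = x*sin(45 degrees) + y*cos(45 degrees) = sqrt(2)x/2 + sqrt(2)y/2

Substituting into x - y:
(sqrt(2)x/2 - sqrt(2)y/2) - (sqrt(2)x/2 + sqrt(2)y/2)
= -sqrt(2)y

This differs from the original expression x - y, so it is NOT invariant.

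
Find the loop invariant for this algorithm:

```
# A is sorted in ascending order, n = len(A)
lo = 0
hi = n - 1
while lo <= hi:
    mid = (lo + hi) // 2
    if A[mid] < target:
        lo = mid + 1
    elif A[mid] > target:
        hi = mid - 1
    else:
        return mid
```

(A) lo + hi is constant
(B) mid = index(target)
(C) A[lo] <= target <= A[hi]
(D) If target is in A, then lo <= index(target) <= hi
D

A loop invariant must hold before the first iteration and be re-established by every execution of the body.

(D) If target is in A, then lo <= index(target) <= hi: Before the loop [lo, hi] = [0, n-1] covers every index. When A[mid] < target, sortedness puts target strictly to the right of mid, so setting lo = mid + 1 keeps index(target) in [lo, hi]; symmetrically for hi = mid - 1. Hence 'if target is in A then lo <= index(target) <= hi' holds after every iteration, and when lo > hi it proves target is absent.

The other options fail:
(A) lo + hi is constant: each iteration moves exactly one of lo, hi, so lo + hi changes (e.g. 0 + (n-1) becomes (mid+1) + (n-1)).
(B) mid = index(target): mid is just the current probe; it equals index(target) only on the iteration that returns.
(C) A[lo] <= target <= A[hi]: fails when target is not in A (e.g. target < A[0] already violates it before the loop), so it is not maintained in general.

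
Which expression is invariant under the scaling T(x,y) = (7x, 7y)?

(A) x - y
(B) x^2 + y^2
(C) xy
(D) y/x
D

Under the uniform scaling T(x,y) = (7x, 7y):
Substitute the transformed coordinates into each option and compare with the original:
(A) x - y  ->  (7x) - (7y) = 7x - 7y   [differs from x - y: not invariant]
(B) x^2 + y^2  ->  (7x)^2 + (7y)^2 = 49x^2 + 49y^2   [differs from x^2 + y^2: not invariant]
(C) xy  ->  (7x)(7y) = 49xy   [differs from xy: not invariant]
(D) y/x  ->  (7y)/(7x) = y/x   [equals y/x: invariant]

Only option (D), y/x, is unchanged by the transformation.
The common factor 7 cancels in a ratio of coordinates, while sums, products and sums of squares pick up factors of 7 or 49.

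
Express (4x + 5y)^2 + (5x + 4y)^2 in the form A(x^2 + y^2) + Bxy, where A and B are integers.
41(x^2 + y^2) + 80xy

Expanding: (4x + 5y)^2 = 16x^2 + 40xy + 25y^2
(5x + 4y)^2 = 25x^2 + 40xy + 16y^2
Sum = (16+25)(x^2+y^2) + 80xy = 41(x^2 + y^2) + 80xy
This is symmetric in x and y.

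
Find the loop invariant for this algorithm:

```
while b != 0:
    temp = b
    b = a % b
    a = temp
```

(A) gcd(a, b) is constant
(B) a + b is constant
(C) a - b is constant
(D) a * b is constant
A

A loop invariant must hold before the first iteration and be re-established by every execution of the body.

(A) gcd(a, b) is constant: One iteration replaces (a, b) by (b, a mod b). Since a mod b = a - q*b for an integer q, any common divisor of a and b divides b and a mod b, and conversely; hence gcd(b, a mod b) = gcd(a, b). For instance (40, 9) -> (9, 4) keeps gcd = 1. At exit b = 0 and a = gcd of the original inputs.

The other options fail:
(B) a + b is constant: e.g. (a, b) = (40, 9) -> (9, 4): the sum goes from 49 to 13.
(C) a - b is constant: e.g. (a, b) = (40, 9) -> (9, 4): the difference goes from 31 to 5.
(D) a * b is constant: e.g. (a, b) = (40, 9) -> (9, 4): the product goes from 360 to 36.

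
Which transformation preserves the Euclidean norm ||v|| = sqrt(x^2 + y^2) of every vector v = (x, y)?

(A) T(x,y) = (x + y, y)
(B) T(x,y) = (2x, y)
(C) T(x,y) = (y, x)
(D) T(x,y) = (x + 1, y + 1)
C

A transformation preserves a norm if ||T(v)|| = ||v|| for every v; a single vector where the norm changes rules an option out.

(A) T(x,y) = (x + y, y): v = (0, 1) has norm sqrt((0)^2 + (1)^2) = 1, but T(v) = (1, 1) has norm sqrt(2) -- not preserved.
(B) T(x,y) = (2x, y): v = (1, 0) has norm sqrt((1)^2 + (0)^2) = 1, but T(v) = (2, 0) has norm 2 -- not preserved.
(C) T(x,y) = (y, x): preserves the norm -- it is an orthogonal map (a rotation/reflection), and (y)^2 + (x)^2 simplifies to x^2 + y^2.
(D) T(x,y) = (x + 1, y + 1): v = (1, 0) has norm sqrt((1)^2 + (0)^2) = 1, but T(v) = (2, 1) has norm sqrt(5) -- not preserved.

Therefore the answer is (C).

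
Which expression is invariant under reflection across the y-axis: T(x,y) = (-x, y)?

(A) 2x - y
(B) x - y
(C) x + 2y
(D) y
D

The map is reflection across the y-axis: T(x,y) = (-x, y).
Substitute the transformed coordinates into each option and compare with the original:
(A) 2x - y  ->  2(-x) - (y) = -2x - y   [differs from 2x - y: not invariant]
(B) x - y  ->  (-x) - (y) = -x - y   [differs from x - y: not invariant]
(C) x + 2y  ->  (-x) + 2(y) = -x + 2y   [differs from x + 2y: not invariant]
(D) y  ->  (y) = y   [equals y: invariant]

Only option (D), y, is unchanged by the transformation.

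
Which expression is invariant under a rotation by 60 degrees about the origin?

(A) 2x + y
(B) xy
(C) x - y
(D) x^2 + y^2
D

A rotation by 60 degrees sends (x, y) to (x/2 - sqrt(3)y/2, sqrt(3)x/2 + y/2).
Substitute the transformed coordinates into each option and compare with the original:
(A) 2x + y  ->  2(x/2 - sqrt(3)y/2) + (sqrt(3)x/2 + y/2) = sqrt(3)x/2 + x - sqrt(3)y + y/2   [differs from 2x + y: not invariant]
(B) xy  ->  (x/2 - sqrt(3)y/2)(sqrt(3)x/2 + y/2) = sqrt(3)x^2/4 - xy/2 - sqrt(3)y^2/4   [differs from xy: not invariant]
(C) x - y  ->  (x/2 - sqrt(3)y/2) - (sqrt(3)x/2 + y/2) = -sqrt(3)x/2 + x/2 - sqrt(3)y/2 - y/2   [differs from x - y: not invariant]
(D) x^2 + y^2  ->  (x/2 - sqrt(3)y/2)^2 + (sqrt(3)x/2 + y/2)^2 = x^2 + y^2   [equals x^2 + y^2: invariant]

Only option (D), x^2 + y^2, is unchanged by the transformation.
Geometrically, x^2 + y^2 is the squared distance from the origin, which every rotation about the origin preserves.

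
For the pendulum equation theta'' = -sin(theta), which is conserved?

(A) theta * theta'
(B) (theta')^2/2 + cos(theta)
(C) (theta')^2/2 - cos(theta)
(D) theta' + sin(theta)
C

A first integral I satisfies dI/dt = 0 along every solution. Differentiate each option and use the equation of motion:
(A) d/dt[theta * theta'] = (theta')^2 + theta theta'' = (theta')^2 - theta sin(theta), not identically 0
(B) d/dt[(theta')^2/2 + cos(theta)] = theta' theta'' - sin(theta) theta' = -2 theta' sin(theta), not identically 0
(C) d/dt[(theta')^2/2 - cos(theta)] = theta' theta'' + sin(theta) theta' = theta'(-sin(theta)) + theta' sin(theta) = 0
(D) d/dt[theta' + sin(theta)] = theta'' + cos(theta) theta' = -sin(theta) + theta' cos(theta), not identically 0

Only (C) has zero time-derivative. This is the total energy: kinetic (theta')^2/2 plus potential -cos(theta).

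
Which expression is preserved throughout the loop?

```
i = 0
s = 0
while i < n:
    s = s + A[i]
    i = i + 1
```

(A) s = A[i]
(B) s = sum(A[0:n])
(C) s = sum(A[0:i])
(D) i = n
C

A loop invariant must hold before the first iteration and be re-established by every execution of the body.

(C) s = sum(A[0:i]): Initially i = 0 and s = 0 = sum of the empty slice A[0:0]. If s = sum(A[0:i]) holds at the top of an iteration, the body sets s to sum(A[0:i]) + A[i] = sum(A[0:i+1]) and then i to i+1, so s = sum(A[0:i]) holds again. At exit i = n, giving s = sum(A[0:n]).

The other options fail:
(A) s = A[i]: after the first iteration s = A[0] but i = 1, so s = A[i] compares s with the wrong element (and fails in general).
(B) s = sum(A[0:n]): false before the loop (s = 0, not the full sum) -- it only becomes true at exit.
(D) i = n: false initially (i = 0); it is the exit condition, not an invariant.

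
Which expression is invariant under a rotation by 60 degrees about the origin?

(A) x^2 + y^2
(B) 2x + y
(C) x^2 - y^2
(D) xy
A

A rotation by 60 degrees sends (x, y) to (x/2 - sqrt(3)y/2, sqrt(3)x/2 + y/2).
Substitute the transformed coordinates into each option and compare with the original:
(A) x^2 + y^2  ->  (x/2 - sqrt(3)y/2)^2 + (sqrt(3)x/2 + y/2)^2 = x^2 + y^2   [equals x^2 + y^2: invariant]
(B) 2x + y  ->  2(x/2 - sqrt(3)y/2) + (sqrt(3)x/2 + y/2) = sqrt(3)x/2 + x - sqrt(3)y + y/2   [differs from 2x + y: not invariant]
(C) x^2 - y^2  ->  (x/2 - sqrt(3)y/2)^2 - (sqrt(3)x/2 + y/2)^2 = -x^2/2 - sqrt(3)xy + y^2/2   [differs from x^2 - y^2: not invariant]
(D) xy  ->  (x/2 - sqrt(3)y/2)(sqrt(3)x/2 + y/2) = sqrt(3)x^2/4 - xy/2 - sqrt(3)y^2/4   [differs from xy: not invariant]

Only option (A), x^2 + y^2, is unchanged by the transformation.
Geometrically, x^2 + y^2 is the squared distance from the origin, which every rotation about the origin preserves.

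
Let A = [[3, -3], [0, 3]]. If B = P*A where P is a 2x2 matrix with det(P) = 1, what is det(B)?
9

By the multiplicative property of determinants, det(B) = det(P*A) = det(P) * det(A) = det(A),
so the determinant is invariant under multiplication by any determinant-1 matrix; we just need det(A).

det(A) = (3)(3) - (-3)(0) = 9 - 0 = 9

Therefore det(B) = 1 * 9 = 9.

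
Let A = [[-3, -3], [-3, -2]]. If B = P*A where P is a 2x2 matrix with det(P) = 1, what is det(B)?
-3

By the multiplicative property of determinants, det(B) = det(P*A) = det(P) * det(A) = det(A),
so the determinant is invariant under multiplication by any determinant-1 matrix; we just need det(A).

det(A) = (-3)(-2) - (-3)(-3) = 6 - 9 = -3

Therefore det(B) = 1 * (-3) = -3.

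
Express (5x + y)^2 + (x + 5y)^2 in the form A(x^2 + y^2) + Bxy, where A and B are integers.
26(x^2 + y^2) + 20xy

Expanding: (5x + y)^2 = 25x^2 + 10xy + y^2
(x + 5y)^2 = x^2 + 10xy + 25y^2
Sum = (25+1)(x^2+y^2) + 20xy = 26(x^2 + y^2) + 20xy
This is symmetric in x and y.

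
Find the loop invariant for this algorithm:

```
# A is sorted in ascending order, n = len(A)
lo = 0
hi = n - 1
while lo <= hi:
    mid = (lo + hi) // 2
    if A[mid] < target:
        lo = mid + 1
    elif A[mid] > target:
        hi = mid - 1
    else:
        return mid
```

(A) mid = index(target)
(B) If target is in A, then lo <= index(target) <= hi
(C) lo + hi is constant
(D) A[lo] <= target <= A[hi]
B

A loop invariant must hold before the first iteration and be re-established by every execution of the body.

(B) If target is in A, then lo <= index(target) <= hi: Before the loop [lo, hi] = [0, n-1] covers every index. When A[mid] < target, sortedness puts target strictly to the right of mid, so setting lo = mid + 1 keeps index(target) in [lo, hi]; symmetrically for hi = mid - 1. Hence 'if target is in A then lo <= index(target) <= hi' holds after every iteration, and when lo > hi it proves target is absent.

The other options fail:
(A) mid = index(target): mid is just the current probe; it equals index(target) only on the iteration that returns.
(C) lo + hi is constant: each iteration moves exactly one of lo, hi, so lo + hi changes (e.g. 0 + (n-1) becomes (mid+1) + (n-1)).
(D) A[lo] <= target <= A[hi]: fails when target is not in A (e.g. target < A[0] already violates it before the loop), so it is not maintained in general.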